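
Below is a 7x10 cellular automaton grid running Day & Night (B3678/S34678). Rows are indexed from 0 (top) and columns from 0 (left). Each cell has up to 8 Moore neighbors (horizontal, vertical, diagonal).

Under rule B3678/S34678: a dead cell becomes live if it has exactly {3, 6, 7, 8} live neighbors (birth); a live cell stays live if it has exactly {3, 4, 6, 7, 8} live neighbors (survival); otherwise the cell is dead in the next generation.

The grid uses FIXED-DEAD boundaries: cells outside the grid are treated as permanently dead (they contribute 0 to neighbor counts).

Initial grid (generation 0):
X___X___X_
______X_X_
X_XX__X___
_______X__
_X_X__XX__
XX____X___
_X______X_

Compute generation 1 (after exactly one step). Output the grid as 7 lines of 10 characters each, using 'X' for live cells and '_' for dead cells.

Answer: _______X__
_X_X_X____
__________
_X_X___X__
X_X___XX__
XX________
X_________

Derivation:
Simulating step by step:
Generation 0 (given above): 19 live cells
Generation 1: 14 live cells
(generation 1 grid is the final answer)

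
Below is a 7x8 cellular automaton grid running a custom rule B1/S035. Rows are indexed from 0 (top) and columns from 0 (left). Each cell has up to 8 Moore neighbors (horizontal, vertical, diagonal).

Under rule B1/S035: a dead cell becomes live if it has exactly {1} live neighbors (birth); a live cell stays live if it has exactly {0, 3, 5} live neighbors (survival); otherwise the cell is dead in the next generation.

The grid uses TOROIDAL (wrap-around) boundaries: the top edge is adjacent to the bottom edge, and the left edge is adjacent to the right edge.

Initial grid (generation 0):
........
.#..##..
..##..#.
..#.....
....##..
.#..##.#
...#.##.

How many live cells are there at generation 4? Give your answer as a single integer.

Answer: 15

Derivation:
Simulating step by step:
Generation 0 (given above): 16 live cells
Generation 1: 19 live cells
##.....#
#......#
#.##...#
.......#
....##.#
.#..##..
.#...##.
Generation 2: 16 live cells
##..#...
....#..#
....#...
.......#
.##.##..
.....#..
.#.#.##.
Generation 3: 8 live cells
#...#...
..#...#.
........
.......#
.......#
.......#
.....#..
Generation 4: 15 live cells
#.#.....
#.#.#.#.
####.#..
........
........
....##..
.#.#....
Population at generation 4: 15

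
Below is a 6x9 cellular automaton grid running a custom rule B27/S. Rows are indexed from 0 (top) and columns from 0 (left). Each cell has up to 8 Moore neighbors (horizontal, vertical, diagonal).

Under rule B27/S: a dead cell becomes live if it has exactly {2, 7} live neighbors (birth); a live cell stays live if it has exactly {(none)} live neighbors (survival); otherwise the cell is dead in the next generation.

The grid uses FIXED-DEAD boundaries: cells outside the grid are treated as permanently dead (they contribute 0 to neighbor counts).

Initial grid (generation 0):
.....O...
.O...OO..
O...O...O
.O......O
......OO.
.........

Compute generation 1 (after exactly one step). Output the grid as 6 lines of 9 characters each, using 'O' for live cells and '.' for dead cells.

Simulating step by step:
Generation 0 (given above): 11 live cells
Generation 1: 11 live cells
(generation 1 grid is the final answer)

Answer: ....O....
O......O.
..O...O..
O....OO..
........O
......OO.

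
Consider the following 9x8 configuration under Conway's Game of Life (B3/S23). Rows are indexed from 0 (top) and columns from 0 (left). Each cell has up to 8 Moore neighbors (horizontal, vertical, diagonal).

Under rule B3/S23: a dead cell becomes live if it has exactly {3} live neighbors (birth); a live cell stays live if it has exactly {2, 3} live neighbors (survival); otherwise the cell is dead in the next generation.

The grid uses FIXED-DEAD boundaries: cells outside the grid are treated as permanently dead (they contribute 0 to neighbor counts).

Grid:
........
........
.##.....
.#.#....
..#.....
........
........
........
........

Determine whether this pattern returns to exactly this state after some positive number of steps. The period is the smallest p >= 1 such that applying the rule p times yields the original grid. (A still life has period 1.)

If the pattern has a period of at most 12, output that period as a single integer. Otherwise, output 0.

Simulating and comparing each generation to the original:
Gen 0 (original, given above): 5 live cells
Gen 1: 5 live cells, MATCHES original -> period = 1

Answer: 1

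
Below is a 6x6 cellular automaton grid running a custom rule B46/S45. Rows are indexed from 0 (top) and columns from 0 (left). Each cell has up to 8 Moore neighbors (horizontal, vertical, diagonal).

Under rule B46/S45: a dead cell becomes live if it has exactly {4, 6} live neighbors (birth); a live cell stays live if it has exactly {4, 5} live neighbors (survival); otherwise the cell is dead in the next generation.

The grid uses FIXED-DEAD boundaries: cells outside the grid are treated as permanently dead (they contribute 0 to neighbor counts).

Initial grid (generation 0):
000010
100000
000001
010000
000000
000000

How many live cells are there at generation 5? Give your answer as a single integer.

Simulating step by step:
Generation 0 (given above): 4 live cells
Generation 1: 0 live cells
000000
000000
000000
000000
000000
000000
Generation 2: 0 live cells
000000
000000
000000
000000
000000
000000
Generation 3: 0 live cells
000000
000000
000000
000000
000000
000000
Generation 4: 0 live cells
000000
000000
000000
000000
000000
000000
Generation 5: 0 live cells
000000
000000
000000
000000
000000
000000
Population at generation 5: 0

Answer: 0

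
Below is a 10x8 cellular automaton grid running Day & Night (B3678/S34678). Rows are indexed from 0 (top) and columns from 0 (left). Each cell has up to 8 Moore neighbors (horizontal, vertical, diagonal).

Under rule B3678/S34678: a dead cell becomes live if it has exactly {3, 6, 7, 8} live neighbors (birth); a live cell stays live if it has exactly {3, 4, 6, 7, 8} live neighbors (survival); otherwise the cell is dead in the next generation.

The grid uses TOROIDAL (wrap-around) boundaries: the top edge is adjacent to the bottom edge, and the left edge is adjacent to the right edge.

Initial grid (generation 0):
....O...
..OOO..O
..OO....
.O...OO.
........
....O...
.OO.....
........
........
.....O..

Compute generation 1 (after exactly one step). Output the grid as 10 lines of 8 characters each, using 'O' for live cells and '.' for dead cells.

Simulating step by step:
Generation 0 (given above): 14 live cells
Generation 1: 11 live cells
(generation 1 grid is the final answer)

Answer: ....OO..
..O.O...
.OOO.OO.
..O.....
.....O..
........
........
........
........
........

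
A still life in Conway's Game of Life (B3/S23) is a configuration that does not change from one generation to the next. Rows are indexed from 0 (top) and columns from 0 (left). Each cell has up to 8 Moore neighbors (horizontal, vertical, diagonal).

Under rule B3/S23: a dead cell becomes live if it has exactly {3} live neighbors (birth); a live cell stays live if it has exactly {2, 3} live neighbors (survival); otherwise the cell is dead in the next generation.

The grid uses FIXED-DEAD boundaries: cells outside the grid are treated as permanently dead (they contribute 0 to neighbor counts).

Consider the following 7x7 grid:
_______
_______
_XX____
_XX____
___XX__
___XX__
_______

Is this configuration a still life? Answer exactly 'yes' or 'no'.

Compute generation 1 and compare to generation 0 (given above):
Generation 1:
_______
_______
_XX____
_X_____
____X__
___XX__
_______
Cell (3,2) differs: gen0=1 vs gen1=0 -> NOT a still life.

Answer: no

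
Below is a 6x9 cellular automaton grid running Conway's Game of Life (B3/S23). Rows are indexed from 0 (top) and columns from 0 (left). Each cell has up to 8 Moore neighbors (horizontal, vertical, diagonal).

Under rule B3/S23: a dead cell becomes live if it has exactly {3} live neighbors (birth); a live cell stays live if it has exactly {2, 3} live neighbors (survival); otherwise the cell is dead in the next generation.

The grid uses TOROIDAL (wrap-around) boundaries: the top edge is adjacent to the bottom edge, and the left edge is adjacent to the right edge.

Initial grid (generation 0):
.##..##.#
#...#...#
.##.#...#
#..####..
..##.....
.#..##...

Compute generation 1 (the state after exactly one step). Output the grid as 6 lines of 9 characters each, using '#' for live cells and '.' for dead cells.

Simulating step by step:
Generation 0 (given above): 22 live cells
Generation 1: 22 live cells
(generation 1 grid is the final answer)

Answer: .###..###
....#...#
.##....##
#....#...
.##...#..
##..###..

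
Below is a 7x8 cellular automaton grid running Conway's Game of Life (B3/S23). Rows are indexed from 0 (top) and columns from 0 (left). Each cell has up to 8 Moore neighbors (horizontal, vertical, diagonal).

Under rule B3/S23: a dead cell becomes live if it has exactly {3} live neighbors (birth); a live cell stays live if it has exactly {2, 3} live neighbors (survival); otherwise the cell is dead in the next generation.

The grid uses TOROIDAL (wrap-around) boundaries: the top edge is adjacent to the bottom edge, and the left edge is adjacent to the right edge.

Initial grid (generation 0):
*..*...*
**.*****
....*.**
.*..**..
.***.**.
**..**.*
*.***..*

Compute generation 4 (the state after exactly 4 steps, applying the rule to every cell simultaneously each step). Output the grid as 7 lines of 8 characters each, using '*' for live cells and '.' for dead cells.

Answer: ........
........
........
**.....*
........
........
........

Derivation:
Simulating step by step:
Generation 0 (given above): 31 live cells
Generation 1: 12 live cells
........
.***....
.**.....
**.....*
...*...*
........
..*..*..
Generation 2: 8 live cells
.*.*....
.*.*....
...*....
.*.....*
.......*
........
........
Generation 3: 5 live cells
........
...**...
*.......
*.......
*.......
........
........
Generation 4: 3 live cells
(generation 4 grid is the final answer)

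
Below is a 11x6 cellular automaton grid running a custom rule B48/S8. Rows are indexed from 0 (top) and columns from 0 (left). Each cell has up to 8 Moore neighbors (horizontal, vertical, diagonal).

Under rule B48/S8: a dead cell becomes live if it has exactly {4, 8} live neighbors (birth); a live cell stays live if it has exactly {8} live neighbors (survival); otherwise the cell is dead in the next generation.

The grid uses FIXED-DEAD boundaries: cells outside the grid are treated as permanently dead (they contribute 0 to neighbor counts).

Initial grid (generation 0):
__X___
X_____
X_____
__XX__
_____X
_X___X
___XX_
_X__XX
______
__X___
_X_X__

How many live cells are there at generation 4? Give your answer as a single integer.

Answer: 0

Derivation:
Simulating step by step:
Generation 0 (given above): 16 live cells
Generation 1: 2 live cells
______
______
______
______
______
____X_
_____X
______
______
______
______
Generation 2: 0 live cells
______
______
______
______
______
______
______
______
______
______
______
Generation 3: 0 live cells
______
______
______
______
______
______
______
______
______
______
______
Generation 4: 0 live cells
______
______
______
______
______
______
______
______
______
______
______
Population at generation 4: 0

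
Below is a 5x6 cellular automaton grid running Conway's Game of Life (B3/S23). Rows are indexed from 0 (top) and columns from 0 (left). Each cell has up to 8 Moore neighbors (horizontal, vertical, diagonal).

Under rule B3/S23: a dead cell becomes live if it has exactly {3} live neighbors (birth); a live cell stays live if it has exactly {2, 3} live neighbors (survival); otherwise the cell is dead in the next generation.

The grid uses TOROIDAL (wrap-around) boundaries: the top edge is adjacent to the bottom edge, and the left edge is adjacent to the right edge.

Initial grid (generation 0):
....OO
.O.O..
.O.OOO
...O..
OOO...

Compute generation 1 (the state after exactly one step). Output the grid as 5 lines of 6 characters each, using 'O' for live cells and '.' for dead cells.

Simulating step by step:
Generation 0 (given above): 12 live cells
Generation 1: 14 live cells
(generation 1 grid is the final answer)

Answer: ...OOO
...O..
O..O..
...O.O
OOOOOO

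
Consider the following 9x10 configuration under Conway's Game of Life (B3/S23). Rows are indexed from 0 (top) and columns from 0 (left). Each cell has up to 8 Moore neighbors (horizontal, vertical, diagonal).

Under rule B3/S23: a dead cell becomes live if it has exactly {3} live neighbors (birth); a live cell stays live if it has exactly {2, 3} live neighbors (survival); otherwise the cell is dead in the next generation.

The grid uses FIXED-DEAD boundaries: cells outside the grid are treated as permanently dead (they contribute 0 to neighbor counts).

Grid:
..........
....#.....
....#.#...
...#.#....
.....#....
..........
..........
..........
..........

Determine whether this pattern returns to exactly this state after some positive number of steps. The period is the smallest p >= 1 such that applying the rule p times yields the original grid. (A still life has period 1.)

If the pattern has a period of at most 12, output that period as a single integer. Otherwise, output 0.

Simulating and comparing each generation to the original:
Gen 0 (original, given above): 6 live cells
Gen 1: 6 live cells, differs from original
Gen 2: 6 live cells, MATCHES original -> period = 2

Answer: 2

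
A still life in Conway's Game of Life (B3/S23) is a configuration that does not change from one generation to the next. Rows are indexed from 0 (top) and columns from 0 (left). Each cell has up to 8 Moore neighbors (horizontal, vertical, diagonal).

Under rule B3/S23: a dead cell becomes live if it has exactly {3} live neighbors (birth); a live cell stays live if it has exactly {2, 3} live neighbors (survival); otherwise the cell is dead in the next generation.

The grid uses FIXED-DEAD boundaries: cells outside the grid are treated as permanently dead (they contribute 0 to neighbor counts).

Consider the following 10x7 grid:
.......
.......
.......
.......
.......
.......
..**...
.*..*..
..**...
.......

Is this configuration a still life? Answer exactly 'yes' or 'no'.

Compute generation 1 and compare to generation 0 (given above):
Generation 1:
.......
.......
.......
.......
.......
.......
..**...
.*..*..
..**...
.......
The grids are IDENTICAL -> still life.

Answer: yes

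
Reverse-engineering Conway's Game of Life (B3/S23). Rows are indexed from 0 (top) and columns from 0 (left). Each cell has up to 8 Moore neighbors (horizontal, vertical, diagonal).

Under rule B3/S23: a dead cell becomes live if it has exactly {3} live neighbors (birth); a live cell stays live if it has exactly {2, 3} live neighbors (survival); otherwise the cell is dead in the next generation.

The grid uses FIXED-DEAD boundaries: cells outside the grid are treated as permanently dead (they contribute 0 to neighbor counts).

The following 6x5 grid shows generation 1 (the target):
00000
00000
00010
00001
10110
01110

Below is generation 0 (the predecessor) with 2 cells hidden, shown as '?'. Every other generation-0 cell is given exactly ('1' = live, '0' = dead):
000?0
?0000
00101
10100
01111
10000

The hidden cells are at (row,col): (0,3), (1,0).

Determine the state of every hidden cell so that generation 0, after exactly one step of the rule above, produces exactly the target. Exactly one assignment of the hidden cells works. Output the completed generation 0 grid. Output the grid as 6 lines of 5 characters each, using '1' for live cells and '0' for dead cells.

Answer: 00000
10000
00101
10100
01111
10000

Derivation:
Hidden generation-0 cells (in order): (0,3), (1,0).
A hidden cell only influences target cells in its own 3x3 neighborhood. Try each of the 2^2 = 4 assignments, step the completed generation 0 forward once under B3/S23, and compare with the target:
  (0,3)=0 (1,0)=0 -> step gives (2,1)='1' but target has '0' -> reject
  (0,3)=0 (1,0)=1 -> step reproduces the target at every cell -> ACCEPT
  (0,3)=1 (1,0)=0 -> step gives (1,3)='1' but target has '0' -> reject
  (0,3)=1 (1,0)=1 -> step gives (1,3)='1' but target has '0' -> reject
Unique solution: (0,3)=dead, (1,0)=live.
Check: live-neighbor counts of every cell in the completed generation 0:
11000
02121
24130
15463
34331
13332
Applying B3/S23 to generation 0 with these counts gives:
00000
00000
00010
00001
10110
01110
which matches the target exactly.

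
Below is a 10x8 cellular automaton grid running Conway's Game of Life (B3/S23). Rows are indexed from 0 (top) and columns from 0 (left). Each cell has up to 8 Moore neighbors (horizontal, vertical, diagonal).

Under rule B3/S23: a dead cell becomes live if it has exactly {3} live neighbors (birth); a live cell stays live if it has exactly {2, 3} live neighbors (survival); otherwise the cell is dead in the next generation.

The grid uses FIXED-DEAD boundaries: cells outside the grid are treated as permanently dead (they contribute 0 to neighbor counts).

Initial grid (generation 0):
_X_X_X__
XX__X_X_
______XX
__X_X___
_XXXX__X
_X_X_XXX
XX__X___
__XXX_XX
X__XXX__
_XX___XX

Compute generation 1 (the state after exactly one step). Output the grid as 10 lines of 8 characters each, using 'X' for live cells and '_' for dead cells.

Simulating step by step:
Generation 0 (given above): 37 live cells
Generation 1: 37 live cells
(generation 1 grid is the final answer)

Answer: XXX_XX__
XXX_X_XX
_X_X__XX
_XX_XXXX
_X_____X
_____XXX
XX______
X_X___X_
________
_XXXXXX_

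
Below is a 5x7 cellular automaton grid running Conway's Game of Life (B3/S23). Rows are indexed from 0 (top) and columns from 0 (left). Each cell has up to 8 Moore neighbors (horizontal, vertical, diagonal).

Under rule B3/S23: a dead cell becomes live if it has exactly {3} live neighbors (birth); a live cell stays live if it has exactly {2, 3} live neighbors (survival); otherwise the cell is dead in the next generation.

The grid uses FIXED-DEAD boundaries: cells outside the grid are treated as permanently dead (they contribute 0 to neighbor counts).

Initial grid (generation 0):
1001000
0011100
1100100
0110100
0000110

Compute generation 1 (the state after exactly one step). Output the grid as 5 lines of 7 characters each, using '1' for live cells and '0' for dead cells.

Answer: 0011100
1010100
1000110
1110100
0001110

Derivation:
Simulating step by step:
Generation 0 (given above): 13 live cells
Generation 1: 16 live cells
(generation 1 grid is the final answer)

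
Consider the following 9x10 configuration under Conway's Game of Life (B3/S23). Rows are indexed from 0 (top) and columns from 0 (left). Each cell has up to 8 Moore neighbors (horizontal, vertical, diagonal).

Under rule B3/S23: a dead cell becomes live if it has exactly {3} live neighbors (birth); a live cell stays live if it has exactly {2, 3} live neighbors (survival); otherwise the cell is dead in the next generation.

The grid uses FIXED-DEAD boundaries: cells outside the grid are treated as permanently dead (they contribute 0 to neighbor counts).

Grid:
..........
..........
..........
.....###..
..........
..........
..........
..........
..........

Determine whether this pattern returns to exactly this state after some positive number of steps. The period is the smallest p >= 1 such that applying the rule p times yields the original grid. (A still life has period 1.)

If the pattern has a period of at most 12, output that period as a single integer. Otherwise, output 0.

Answer: 2

Derivation:
Simulating and comparing each generation to the original:
Gen 0 (original, given above): 3 live cells
Gen 1: 3 live cells, differs from original
Gen 2: 3 live cells, MATCHES original -> period = 2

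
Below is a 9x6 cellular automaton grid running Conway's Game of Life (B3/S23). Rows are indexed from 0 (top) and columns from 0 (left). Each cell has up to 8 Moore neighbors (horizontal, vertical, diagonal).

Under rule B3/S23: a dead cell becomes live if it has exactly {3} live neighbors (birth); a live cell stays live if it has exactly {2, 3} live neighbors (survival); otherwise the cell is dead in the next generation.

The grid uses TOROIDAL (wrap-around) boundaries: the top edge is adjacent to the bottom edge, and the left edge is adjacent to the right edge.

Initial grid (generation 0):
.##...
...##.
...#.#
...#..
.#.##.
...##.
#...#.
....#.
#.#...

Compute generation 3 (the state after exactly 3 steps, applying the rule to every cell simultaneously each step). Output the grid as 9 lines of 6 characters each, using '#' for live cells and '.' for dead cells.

Simulating step by step:
Generation 0 (given above): 17 live cells
Generation 1: 13 live cells
.##...
...##.
..##..
...#..
......
..#...
....#.
.#.#..
..##..
Generation 2: 12 live cells
.#..#.
.#..#.
..#...
..##..
......
......
..##..
...##.
...#..
Generation 3: 16 live cells
(generation 3 grid is the final answer)

Answer: ..###.
.###..
.##...
..##..
......
......
..###.
....#.
..##..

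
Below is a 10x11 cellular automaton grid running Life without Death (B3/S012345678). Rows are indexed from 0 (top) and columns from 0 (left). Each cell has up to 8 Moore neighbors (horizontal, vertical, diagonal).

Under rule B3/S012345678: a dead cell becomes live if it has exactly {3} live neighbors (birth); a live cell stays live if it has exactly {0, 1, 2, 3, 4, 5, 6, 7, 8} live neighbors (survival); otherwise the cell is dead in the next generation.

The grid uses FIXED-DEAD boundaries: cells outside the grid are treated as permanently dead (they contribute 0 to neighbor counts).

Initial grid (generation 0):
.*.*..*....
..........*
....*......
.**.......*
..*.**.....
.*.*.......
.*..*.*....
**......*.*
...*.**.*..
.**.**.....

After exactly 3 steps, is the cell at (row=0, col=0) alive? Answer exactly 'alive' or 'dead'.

Simulating step by step:
Generation 0 (given above): 28 live cells
Generation 1: 39 live cells
.*.*..*....
..........*
....*......
.**.**....*
..*.**.....
.*.*.......
.*..*.*....
***.*.*.***
*..*.*****.
.******....
Generation 2: 45 live cells
.*.*..*....
..........*
...***.....
.**.**....*
..*.**.....
.*.*.......
.*..*.**.*.
***.*.*.***
*..*.******
.******.*..
Generation 3: 52 live cells
.*.*..*....
..**.*....*
..****.....
.**.***...*
..*.**.....
.*.*..*....
.*..*.**.**
***.*.*.***
*..*.******
.******.*..

Cell (0,0) at generation 3: 0 -> dead

Answer: dead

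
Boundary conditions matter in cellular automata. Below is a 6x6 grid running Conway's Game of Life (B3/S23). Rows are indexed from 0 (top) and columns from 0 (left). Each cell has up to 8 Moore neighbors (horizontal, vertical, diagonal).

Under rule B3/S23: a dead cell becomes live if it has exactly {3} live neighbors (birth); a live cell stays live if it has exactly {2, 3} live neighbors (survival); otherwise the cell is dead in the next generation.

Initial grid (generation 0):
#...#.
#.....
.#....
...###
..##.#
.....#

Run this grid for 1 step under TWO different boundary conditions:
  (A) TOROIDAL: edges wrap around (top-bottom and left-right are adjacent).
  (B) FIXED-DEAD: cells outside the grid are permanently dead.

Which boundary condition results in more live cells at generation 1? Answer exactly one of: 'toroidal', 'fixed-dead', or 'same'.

Answer: toroidal

Derivation:
Under TOROIDAL boundary, generation 1:
#.....
##...#
#...##
#..#.#
#.##.#
#..#.#
Population = 17

Under FIXED-DEAD boundary, generation 1:
......
##....
....#.
...#.#
..##.#
....#.
Population = 9

Comparison: toroidal=17, fixed-dead=9 -> toroidal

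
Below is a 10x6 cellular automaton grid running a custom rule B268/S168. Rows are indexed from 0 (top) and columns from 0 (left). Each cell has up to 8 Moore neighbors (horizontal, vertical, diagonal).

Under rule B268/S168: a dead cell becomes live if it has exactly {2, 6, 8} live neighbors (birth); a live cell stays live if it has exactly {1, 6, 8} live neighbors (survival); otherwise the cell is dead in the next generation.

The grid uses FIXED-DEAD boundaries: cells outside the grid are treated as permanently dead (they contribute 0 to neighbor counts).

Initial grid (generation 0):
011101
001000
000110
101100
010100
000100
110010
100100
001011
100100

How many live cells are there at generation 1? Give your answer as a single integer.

Answer: 9

Derivation:
Simulating step by step:
Generation 0 (given above): 23 live cells
Generation 1: 9 live cells
000010
000001
000000
100000
100000
000000
000000
000000
100001
011001
Population at generation 1: 9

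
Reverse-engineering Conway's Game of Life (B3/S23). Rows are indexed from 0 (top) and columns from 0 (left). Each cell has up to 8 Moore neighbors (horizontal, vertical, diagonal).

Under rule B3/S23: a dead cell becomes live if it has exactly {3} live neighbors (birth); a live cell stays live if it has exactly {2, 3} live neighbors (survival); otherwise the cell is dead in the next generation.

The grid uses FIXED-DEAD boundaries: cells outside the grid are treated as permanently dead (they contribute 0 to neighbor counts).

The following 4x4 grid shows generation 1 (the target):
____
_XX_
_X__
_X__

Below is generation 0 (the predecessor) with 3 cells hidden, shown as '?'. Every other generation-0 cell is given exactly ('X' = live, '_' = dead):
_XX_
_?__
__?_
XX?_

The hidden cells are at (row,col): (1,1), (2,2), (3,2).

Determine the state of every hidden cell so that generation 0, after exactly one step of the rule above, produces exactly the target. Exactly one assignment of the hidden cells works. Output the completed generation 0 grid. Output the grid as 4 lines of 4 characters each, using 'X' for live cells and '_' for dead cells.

Answer: _XX_
____
__X_
XX__

Derivation:
Hidden generation-0 cells (in order): (1,1), (2,2), (3,2).
A hidden cell only influences target cells in its own 3x3 neighborhood. Try each of the 2^3 = 8 assignments, step the completed generation 0 forward once under B3/S23, and compare with the target:
  (1,1)=_ (2,2)=_ (3,2)=_ -> step gives (1,1)='_' but target has 'X' -> reject
  (1,1)=_ (2,2)=_ (3,2)=X -> step gives (1,1)='_' but target has 'X' -> reject
  (1,1)=_ (2,2)=X (3,2)=_ -> step reproduces the target at every cell -> ACCEPT
  (1,1)=_ (2,2)=X (3,2)=X -> step gives (2,1)='_' but target has 'X' -> reject
  (1,1)=X (2,2)=_ (3,2)=_ -> step gives (0,1)='X' but target has '_' -> reject
  (1,1)=X (2,2)=_ (3,2)=X -> step gives (0,1)='X' but target has '_' -> reject
  (1,1)=X (2,2)=X (3,2)=_ -> step gives (0,1)='X' but target has '_' -> reject
  (1,1)=X (2,2)=X (3,2)=X -> step gives (0,1)='X' but target has '_' -> reject
Unique solution: (1,1)=dead, (2,2)=live, (3,2)=dead.
Check: live-neighbor counts of every cell in the completed generation 0:
1111
1332
2311
1221
Applying B3/S23 to generation 0 with these counts gives:
____
_XX_
_X__
_X__
which matches the target exactly.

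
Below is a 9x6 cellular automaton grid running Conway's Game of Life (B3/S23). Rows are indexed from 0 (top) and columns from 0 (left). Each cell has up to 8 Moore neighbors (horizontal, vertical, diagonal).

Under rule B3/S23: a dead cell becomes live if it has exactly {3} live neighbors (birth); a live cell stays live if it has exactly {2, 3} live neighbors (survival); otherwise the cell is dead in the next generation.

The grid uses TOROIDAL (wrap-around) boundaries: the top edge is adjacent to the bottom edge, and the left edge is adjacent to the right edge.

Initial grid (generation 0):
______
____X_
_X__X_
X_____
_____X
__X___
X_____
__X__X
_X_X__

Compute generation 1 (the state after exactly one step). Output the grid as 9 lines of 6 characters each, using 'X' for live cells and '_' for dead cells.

Answer: ______
______
_____X
X____X
______
______
_X____
XXX___
__X___

Derivation:
Simulating step by step:
Generation 0 (given above): 11 live cells
Generation 1: 8 live cells
(generation 1 grid is the final answer)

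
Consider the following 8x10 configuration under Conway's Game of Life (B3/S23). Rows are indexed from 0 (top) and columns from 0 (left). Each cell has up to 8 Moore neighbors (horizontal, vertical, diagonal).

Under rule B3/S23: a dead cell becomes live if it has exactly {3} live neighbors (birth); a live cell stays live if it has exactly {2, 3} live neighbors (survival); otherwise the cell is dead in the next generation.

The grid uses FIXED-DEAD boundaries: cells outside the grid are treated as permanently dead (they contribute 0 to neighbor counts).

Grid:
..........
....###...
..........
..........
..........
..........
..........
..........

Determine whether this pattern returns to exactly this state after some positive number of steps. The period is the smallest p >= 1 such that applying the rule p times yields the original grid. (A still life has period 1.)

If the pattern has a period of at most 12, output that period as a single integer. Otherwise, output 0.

Answer: 2

Derivation:
Simulating and comparing each generation to the original:
Gen 0 (original, given above): 3 live cells
Gen 1: 3 live cells, differs from original
Gen 2: 3 live cells, MATCHES original -> period = 2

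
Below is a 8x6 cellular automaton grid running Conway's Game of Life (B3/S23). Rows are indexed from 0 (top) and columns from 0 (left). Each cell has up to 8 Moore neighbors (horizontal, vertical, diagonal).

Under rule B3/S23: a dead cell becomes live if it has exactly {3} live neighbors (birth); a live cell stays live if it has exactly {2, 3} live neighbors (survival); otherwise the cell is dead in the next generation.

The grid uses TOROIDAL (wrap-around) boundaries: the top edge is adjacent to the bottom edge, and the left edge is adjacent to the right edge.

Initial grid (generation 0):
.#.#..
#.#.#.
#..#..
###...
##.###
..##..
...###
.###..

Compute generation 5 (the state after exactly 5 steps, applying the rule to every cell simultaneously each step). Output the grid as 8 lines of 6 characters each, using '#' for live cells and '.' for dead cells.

Simulating step by step:
Generation 0 (given above): 23 live cells
Generation 1: 14 live cells
#...#.
#.#.##
#..#..
......
....##
.#....
.#....
##....
Generation 2: 16 live cells
...##.
#...#.
##.##.
....##
......
#.....
.##...
##...#
Generation 3: 22 live cells
.#.##.
###...
##.#..
#..###
.....#
.#....
..#..#
##.###
Generation 4: 12 live cells
......
....##
...#..
.###..
.....#
#.....
..##.#
.#....
Generation 5: 15 live cells
(generation 5 grid is the final answer)

Answer: ......
....#.
...#..
..###.
###...
#...##
###...
..#...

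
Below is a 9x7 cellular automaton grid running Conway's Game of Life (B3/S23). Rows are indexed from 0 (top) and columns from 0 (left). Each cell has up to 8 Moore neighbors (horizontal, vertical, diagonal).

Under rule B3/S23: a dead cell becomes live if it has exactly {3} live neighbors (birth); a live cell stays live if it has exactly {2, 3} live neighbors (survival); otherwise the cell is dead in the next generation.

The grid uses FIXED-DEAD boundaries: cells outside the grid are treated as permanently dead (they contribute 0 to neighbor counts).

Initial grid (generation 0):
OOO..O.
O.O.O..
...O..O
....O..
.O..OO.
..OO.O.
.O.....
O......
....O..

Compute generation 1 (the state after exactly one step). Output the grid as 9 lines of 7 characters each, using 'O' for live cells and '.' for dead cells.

Answer: O.OO...
O.O.OO.
...OOO.
...OO..
..O..O.
.OOO.O.
.OO....
.......
.......

Derivation:
Simulating step by step:
Generation 0 (given above): 19 live cells
Generation 1: 20 live cells
(generation 1 grid is the final answer)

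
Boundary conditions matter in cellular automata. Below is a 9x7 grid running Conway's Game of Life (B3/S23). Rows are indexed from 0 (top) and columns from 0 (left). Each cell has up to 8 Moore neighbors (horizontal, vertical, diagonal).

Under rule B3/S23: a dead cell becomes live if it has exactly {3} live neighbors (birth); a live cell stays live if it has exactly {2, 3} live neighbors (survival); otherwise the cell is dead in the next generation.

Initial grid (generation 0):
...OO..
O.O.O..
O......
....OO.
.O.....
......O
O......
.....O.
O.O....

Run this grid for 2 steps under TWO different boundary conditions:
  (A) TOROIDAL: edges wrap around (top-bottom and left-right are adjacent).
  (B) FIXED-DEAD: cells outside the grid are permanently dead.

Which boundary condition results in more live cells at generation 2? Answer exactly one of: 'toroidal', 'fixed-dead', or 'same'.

Under TOROIDAL boundary, generation 2:
..O.OO.
OO.....
O.OOOO.
......O
.......
......O
......O
O....O.
..OOOO.
Population = 19

Under FIXED-DEAD boundary, generation 2:
...OO..
.......
..OOOO.
.....O.
.......
.......
.......
.......
.......
Population = 7

Comparison: toroidal=19, fixed-dead=7 -> toroidal

Answer: toroidal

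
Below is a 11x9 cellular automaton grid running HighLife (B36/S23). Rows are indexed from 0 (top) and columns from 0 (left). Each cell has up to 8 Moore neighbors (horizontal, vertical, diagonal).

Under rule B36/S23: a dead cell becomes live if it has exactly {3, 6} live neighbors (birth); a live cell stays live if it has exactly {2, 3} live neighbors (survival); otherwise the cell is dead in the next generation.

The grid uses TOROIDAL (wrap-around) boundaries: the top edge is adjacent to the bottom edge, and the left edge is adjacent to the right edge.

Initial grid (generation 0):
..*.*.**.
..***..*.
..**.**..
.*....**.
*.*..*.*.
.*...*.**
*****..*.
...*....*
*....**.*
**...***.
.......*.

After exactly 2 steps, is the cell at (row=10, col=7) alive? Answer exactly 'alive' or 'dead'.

Answer: dead

Derivation:
Simulating step by step:
Generation 0 (given above): 41 live cells
Generation 1: 37 live cells
..*.*****
.*.....*.
.*...*...
.*.**..**
*.*..**..
.....*.*.
.*.**.**.
...*.**..
.*..**...
**...*...
.*....*..
Generation 2: 51 live cells
***..*..*
***.*..**
.*..*.***
.*.**..**
****.*...
.***..***
..**...*.
...**..*.
***......
***.***..
.**.*...*

Cell (10,7) at generation 2: 0 -> dead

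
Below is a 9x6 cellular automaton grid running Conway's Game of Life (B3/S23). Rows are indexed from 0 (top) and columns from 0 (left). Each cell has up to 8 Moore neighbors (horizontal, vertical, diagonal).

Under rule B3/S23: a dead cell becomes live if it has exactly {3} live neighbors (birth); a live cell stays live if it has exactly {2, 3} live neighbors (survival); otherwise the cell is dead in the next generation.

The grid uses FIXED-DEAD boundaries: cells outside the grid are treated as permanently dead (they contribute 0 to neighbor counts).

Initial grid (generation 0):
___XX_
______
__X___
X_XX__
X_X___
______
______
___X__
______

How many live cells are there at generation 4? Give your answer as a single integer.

Simulating step by step:
Generation 0 (given above): 9 live cells
Generation 1: 8 live cells
______
___X__
_XXX__
__XX__
__XX__
______
______
______
______
Generation 2: 6 live cells
______
___X__
_X__X_
____X_
__XX__
______
______
______
______
Generation 3: 5 live cells
______
______
___XX_
__X_X_
___X__
______
______
______
______
Generation 4: 5 live cells
______
______
___XX_
__X_X_
___X__
______
______
______
______
Population at generation 4: 5

Answer: 5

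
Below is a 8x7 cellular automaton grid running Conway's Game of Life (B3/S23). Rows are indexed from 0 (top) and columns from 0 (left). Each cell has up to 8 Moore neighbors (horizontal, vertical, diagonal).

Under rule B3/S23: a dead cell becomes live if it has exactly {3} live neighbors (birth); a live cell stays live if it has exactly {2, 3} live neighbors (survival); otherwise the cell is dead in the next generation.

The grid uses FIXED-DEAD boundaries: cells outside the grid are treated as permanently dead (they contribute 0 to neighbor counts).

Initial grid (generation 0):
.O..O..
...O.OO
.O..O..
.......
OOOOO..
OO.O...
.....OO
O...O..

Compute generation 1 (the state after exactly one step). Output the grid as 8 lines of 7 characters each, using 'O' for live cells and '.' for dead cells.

Simulating step by step:
Generation 0 (given above): 19 live cells
Generation 1: 20 live cells
(generation 1 grid is the final answer)

Answer: ....OO.
..OO.O.
....OO.
O...O..
O..OO..
O..O.O.
OO..OO.
.....O.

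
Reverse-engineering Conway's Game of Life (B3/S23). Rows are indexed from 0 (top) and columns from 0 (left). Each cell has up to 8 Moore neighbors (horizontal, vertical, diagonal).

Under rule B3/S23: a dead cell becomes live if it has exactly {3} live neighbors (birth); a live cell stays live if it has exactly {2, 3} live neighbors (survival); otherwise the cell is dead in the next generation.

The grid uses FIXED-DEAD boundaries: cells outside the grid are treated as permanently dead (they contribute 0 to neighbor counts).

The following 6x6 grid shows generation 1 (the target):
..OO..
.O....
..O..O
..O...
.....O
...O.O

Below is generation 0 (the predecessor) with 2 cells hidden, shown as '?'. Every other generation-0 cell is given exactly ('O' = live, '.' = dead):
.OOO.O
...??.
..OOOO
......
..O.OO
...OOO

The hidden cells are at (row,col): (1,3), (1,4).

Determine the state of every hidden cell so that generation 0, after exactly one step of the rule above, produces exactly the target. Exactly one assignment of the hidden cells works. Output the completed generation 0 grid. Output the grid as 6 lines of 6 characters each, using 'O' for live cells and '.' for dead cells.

Answer: .OOO.O
...OO.
..OOOO
......
..O.OO
...OOO

Derivation:
Hidden generation-0 cells (in order): (1,3), (1,4).
A hidden cell only influences target cells in its own 3x3 neighborhood. Try each of the 2^2 = 4 assignments, step the completed generation 0 forward once under B3/S23, and compare with the target:
  (1,3)=. (1,4)=. -> step gives (0,3)='.' but target has 'O' -> reject
  (1,3)=. (1,4)=O -> step gives (0,4)='O' but target has '.' -> reject
  (1,3)=O (1,4)=. -> step gives (0,4)='O' but target has '.' -> reject
  (1,3)=O (1,4)=O -> step reproduces the target at every cell -> ACCEPT
Unique solution: (1,3)=live, (1,4)=live.
Check: live-neighbor counts of every cell in the completed generation 0:
113341
136664
012442
023554
011443
012343
Applying B3/S23 to generation 0 with these counts gives:
..OO..
.O....
..O..O
..O...
.....O
...O.O
which matches the target exactly.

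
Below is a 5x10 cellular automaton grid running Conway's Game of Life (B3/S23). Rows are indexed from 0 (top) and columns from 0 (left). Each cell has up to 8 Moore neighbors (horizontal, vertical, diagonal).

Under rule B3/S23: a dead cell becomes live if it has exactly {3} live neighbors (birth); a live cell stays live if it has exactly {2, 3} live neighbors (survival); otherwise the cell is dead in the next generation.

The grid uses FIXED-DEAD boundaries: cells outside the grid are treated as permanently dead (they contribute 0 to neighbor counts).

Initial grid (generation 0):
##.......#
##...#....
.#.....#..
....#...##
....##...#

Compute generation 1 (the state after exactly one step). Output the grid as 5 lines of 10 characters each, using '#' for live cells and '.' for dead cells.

Simulating step by step:
Generation 0 (given above): 14 live cells
Generation 1: 14 live cells
(generation 1 grid is the final answer)

Answer: ##........
..#.......
##......#.
....##..##
....##..##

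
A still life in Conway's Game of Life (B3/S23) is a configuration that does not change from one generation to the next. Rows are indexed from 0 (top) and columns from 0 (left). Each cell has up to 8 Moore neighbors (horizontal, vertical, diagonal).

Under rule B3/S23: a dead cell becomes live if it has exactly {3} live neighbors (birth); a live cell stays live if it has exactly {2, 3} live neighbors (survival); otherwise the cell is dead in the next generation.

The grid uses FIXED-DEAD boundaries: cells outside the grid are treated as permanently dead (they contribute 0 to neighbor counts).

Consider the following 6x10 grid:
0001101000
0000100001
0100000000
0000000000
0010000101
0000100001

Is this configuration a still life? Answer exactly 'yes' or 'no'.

Compute generation 1 and compare to generation 0 (given above):
Generation 1:
0001110000
0001110000
0000000000
0000000000
0000000010
0000000010
Cell (0,5) differs: gen0=0 vs gen1=1 -> NOT a still life.

Answer: no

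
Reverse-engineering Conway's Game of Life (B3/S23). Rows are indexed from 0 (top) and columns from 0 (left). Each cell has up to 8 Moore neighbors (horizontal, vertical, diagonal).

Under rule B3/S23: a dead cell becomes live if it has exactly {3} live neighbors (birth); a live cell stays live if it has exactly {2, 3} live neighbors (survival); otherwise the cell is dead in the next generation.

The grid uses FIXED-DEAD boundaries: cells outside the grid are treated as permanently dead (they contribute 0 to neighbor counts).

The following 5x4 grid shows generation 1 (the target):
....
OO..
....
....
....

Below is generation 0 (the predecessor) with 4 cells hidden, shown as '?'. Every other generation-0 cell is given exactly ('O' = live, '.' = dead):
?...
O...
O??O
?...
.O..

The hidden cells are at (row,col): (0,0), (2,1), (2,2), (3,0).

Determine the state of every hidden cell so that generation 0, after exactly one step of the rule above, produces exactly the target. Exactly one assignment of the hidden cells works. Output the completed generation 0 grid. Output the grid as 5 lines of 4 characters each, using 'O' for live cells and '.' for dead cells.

Answer: O...
O...
O..O
....
.O..

Derivation:
Hidden generation-0 cells (in order): (0,0), (2,1), (2,2), (3,0).
A hidden cell only influences target cells in its own 3x3 neighborhood. Try each of the 2^4 = 16 assignments, step the completed generation 0 forward once under B3/S23, and compare with the target:
  (0,0)=. (2,1)=. (2,2)=. (3,0)=. -> step gives (1,0)='.' but target has 'O' -> reject
  (0,0)=. (2,1)=. (2,2)=. (3,0)=O -> step gives (1,0)='.' but target has 'O' -> reject
  (0,0)=. (2,1)=. (2,2)=O (3,0)=. -> step gives (1,0)='.' but target has 'O' -> reject
  (0,0)=. (2,1)=. (2,2)=O (3,0)=O -> step gives (1,0)='.' but target has 'O' -> reject
  (0,0)=. (2,1)=O (2,2)=. (3,0)=. -> step gives (2,0)='O' but target has '.' -> reject
  (0,0)=. (2,1)=O (2,2)=. (3,0)=O -> step gives (2,0)='O' but target has '.' -> reject
  (0,0)=. (2,1)=O (2,2)=O (3,0)=. -> step gives (1,1)='.' but target has 'O' -> reject
  (0,0)=. (2,1)=O (2,2)=O (3,0)=O -> step gives (1,1)='.' but target has 'O' -> reject
  (0,0)=O (2,1)=. (2,2)=. (3,0)=. -> step reproduces the target at every cell -> ACCEPT
  (0,0)=O (2,1)=. (2,2)=. (3,0)=O -> step gives (2,0)='O' but target has '.' -> reject
  (0,0)=O (2,1)=. (2,2)=O (3,0)=. -> step gives (1,1)='.' but target has 'O' -> reject
  (0,0)=O (2,1)=. (2,2)=O (3,0)=O -> step gives (1,1)='.' but target has 'O' -> reject
  (0,0)=O (2,1)=O (2,2)=. (3,0)=. -> step gives (1,1)='.' but target has 'O' -> reject
  (0,0)=O (2,1)=O (2,2)=. (3,0)=O -> step gives (1,1)='.' but target has 'O' -> reject
  (0,0)=O (2,1)=O (2,2)=O (3,0)=. -> step gives (1,1)='.' but target has 'O' -> reject
  (0,0)=O (2,1)=O (2,2)=O (3,0)=O -> step gives (1,1)='.' but target has 'O' -> reject
Unique solution: (0,0)=live, (2,1)=dead, (2,2)=dead, (3,0)=dead.
Check: live-neighbor counts of every cell in the completed generation 0:
1200
2311
1210
2221
1010
Applying B3/S23 to generation 0 with these counts gives:
....
OO..
....
....
....
which matches the target exactly.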